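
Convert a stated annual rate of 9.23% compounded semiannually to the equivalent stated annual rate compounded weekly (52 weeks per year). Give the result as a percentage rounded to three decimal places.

9.031%

EAR = (1 + 0.0923/2)^2 − 1 = 0.094430.
Solve (1 + r/52)^52 = 1.094430: r/52 = 1.094430^(1/52) − 1 = 0.001737, so r = 0.090312 = 9.031%.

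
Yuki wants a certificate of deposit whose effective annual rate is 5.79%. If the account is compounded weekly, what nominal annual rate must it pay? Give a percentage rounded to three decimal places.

5.632%

(1 + r/52)^52 − 1 = 0.0579, so 1 + r/52 = 1.0579^(1/52).
r/52 = 0.001083, so r = 0.056316 = 5.632%.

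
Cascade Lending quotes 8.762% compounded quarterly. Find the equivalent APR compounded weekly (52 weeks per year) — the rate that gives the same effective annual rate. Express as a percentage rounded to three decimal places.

EAR = (1 + 0.08762/4)^4 − 1 = 0.090541.
Solve (1 + r/52)^52 = 1.090541: r/52 = 1.090541^(1/52) − 1 = 0.001668, so r = 0.086746 = 8.675%.

8.675%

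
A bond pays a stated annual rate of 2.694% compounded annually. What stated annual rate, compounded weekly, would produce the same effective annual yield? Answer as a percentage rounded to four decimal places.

Compounded annually, EAR = nominal = 0.026940.
Solve (1 + r/52)^52 = 1.026940: r/52 = 1.026940^(1/52) − 1 = 0.000511, so r = 0.026590 = 2.6590%.

2.6590%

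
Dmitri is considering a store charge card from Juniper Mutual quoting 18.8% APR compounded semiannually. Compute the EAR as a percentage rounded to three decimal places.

EAR = (1 + 0.188/2)^2 − 1.
= 1.196836 − 1 = 19.684%.

19.684%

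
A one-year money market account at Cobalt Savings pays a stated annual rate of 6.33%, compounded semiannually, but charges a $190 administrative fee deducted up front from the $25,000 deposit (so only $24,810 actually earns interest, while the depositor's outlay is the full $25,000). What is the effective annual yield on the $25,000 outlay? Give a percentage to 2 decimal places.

Value after one year: 24,810 × (1 + 0.0633/2)^2 = 24,810 × 1.064302 = $26,405.33.
Effective yield on the $25,000 outlay: 26,405.33 / 25,000 − 1 = 0.056213 = 5.62%.

5.62%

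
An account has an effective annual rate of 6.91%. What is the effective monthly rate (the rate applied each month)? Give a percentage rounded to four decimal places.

The per-month rate i satisfies (1 + i)^12 = 1 + 0.0691.
i = 1.0691^(1/12) − 1 = 0.0055836 = 0.5584%.

0.5584%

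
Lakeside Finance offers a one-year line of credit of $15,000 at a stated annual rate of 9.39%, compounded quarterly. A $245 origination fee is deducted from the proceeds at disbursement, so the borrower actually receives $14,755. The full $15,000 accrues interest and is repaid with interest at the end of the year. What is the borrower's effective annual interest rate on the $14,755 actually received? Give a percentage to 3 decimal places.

11.548%

Amount owed after one year: 15,000 × (1 + 0.0939/4)^4 = 15,000 × 1.097259 = $16,458.88.
Effective rate on net proceeds: 16,458.88 / 14,755 − 1 = 0.115478 = 11.548%.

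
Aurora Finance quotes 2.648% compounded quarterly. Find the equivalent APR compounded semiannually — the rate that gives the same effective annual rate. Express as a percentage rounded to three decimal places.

2.657%

EAR = (1 + 0.02648/4)^4 − 1 = 0.026744.
Solve (1 + r/2)^2 = 1.026744: r/2 = 1.026744^(1/2) − 1 = 0.013284, so r = 0.026568 = 2.657%.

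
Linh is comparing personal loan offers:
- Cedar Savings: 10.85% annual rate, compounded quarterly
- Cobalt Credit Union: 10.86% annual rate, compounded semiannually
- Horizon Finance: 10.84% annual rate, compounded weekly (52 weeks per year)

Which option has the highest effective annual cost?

Horizon Finance

Cedar Savings: (1 + 0.1085/4)^4 − 1 = 11.299%
Cobalt Credit Union: (1 + 0.1086/2)^2 − 1 = 11.155%
Horizon Finance: (1 + 0.1084/52)^52 − 1 = 11.437%
The highest effective annual rate is Horizon Finance at 11.437%.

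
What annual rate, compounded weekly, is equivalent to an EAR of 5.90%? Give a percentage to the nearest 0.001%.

5.736%

(1 + r/52)^52 − 1 = 0.0590, so 1 + r/52 = 1.0590^(1/52).
r/52 = 0.001103, so r = 0.057357 = 5.736%.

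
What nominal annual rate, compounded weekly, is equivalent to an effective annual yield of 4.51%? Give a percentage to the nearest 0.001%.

(1 + r/52)^52 − 1 = 0.0451, so 1 + r/52 = 1.0451^(1/52).
r/52 = 0.000849, so r = 0.044131 = 4.413%.

4.413%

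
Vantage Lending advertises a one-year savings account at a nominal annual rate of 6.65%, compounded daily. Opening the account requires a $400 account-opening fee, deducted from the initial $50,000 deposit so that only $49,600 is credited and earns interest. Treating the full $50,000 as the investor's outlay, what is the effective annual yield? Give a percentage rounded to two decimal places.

Value after one year: 49,600 × (1 + 0.0665/365)^365 = 49,600 × 1.068754 = $53,010.22.
Effective yield on the $50,000 outlay: 53,010.22 / 50,000 − 1 = 0.060204 = 6.02%.

6.02%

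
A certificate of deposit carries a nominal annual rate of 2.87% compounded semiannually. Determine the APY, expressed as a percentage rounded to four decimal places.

EAR = (1 + 0.0287/2)^2 − 1.
= (1 + 0.014350)^2 − 1 = 1.028906 − 1 = 2.8906%.

2.8906%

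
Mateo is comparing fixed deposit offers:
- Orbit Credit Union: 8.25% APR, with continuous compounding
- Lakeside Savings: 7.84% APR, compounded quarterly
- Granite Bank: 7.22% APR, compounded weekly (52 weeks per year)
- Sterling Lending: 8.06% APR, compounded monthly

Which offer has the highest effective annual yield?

Orbit Credit Union: e^0.0825 − 1 = 8.600%
Lakeside Savings: (1 + 0.0784/4)^4 − 1 = 8.074%
Granite Bank: (1 + 0.0722/52)^52 − 1 = 7.482%
Sterling Lending: (1 + 0.0806/12)^12 − 1 = 8.365%
The highest effective annual rate is Orbit Credit Union at 8.600%.

Orbit Credit Union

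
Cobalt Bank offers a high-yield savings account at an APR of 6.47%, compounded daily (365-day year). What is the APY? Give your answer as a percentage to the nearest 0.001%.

EAR = (1 + 0.0647/365)^365 − 1.
= (1 + 0.000177)^365 − 1 = 1.066833 − 1 = 6.683%.

6.683%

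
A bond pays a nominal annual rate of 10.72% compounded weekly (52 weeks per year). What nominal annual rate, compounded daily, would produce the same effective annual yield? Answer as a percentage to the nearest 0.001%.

EAR = (1 + 0.1072/52)^52 − 1 = 0.113034.
Solve (1 + r/365)^365 = 1.113034: r/365 = 1.113034^(1/365) − 1 = 0.000293, so r = 0.107105 = 10.711%.

10.711%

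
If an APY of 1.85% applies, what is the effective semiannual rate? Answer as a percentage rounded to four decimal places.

0.9208%

The per-half-year rate i satisfies (1 + i)^2 = 1 + 0.0185.
i = 1.0185^(1/2) − 1 = 0.0092076 = 0.9208%.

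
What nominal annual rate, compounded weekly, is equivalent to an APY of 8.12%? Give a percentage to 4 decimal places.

(1 + r/52)^52 − 1 = 0.0812, so 1 + r/52 = 1.0812^(1/52).
r/52 = 0.001503, so r = 0.078130 = 7.8130%.

7.8130%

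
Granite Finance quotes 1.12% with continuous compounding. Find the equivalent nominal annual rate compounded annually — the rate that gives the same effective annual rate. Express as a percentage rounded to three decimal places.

EAR under continuous compounding: e^0.0112 − 1 = 0.011263.
Compounded annually, the equivalent nominal rate is the EAR itself: 1.126%.

1.126%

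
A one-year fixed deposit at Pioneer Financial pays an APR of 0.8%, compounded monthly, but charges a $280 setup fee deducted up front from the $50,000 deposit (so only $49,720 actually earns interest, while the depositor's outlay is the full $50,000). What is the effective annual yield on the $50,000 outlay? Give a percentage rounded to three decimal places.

0.238%

Value after one year: 49,720 × (1 + 0.008/12)^12 = 49,720 × 1.008029 = $50,119.22.
Effective yield on the $50,000 outlay: 50,119.22 / 50,000 − 1 = 0.002384 = 0.238%.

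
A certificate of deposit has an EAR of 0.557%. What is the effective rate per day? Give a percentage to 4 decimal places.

0.0015%

The per-day rate i satisfies (1 + i)^365 = 1 + 0.00557.
i = 1.00557^(1/365) − 1 = 0.0000152 = 0.0015%.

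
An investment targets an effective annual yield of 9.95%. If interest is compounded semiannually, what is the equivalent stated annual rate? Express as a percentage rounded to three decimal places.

(1 + r/2)^2 − 1 = 0.0995, so 1 + r/2 = 1.0995^(1/2).
r/2 = 0.048570, so r = 0.097141 = 9.714%.

9.714%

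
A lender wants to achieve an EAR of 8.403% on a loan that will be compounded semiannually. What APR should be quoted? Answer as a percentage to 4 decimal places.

(1 + r/2)^2 − 1 = 0.08403, so 1 + r/2 = 1.08403^(1/2).
r/2 = 0.041168, so r = 0.082335 = 8.2335%.

8.2335%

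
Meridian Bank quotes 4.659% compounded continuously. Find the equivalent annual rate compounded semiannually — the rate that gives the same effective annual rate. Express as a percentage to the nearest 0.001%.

4.714%

EAR under continuous compounding: e^0.04659 − 1 = 0.047692.
Solve (1 + r/2)^2 = 1.047692: r/2 = 1.047692^(1/2) − 1 = 0.023568, so r = 0.047137 = 4.714%.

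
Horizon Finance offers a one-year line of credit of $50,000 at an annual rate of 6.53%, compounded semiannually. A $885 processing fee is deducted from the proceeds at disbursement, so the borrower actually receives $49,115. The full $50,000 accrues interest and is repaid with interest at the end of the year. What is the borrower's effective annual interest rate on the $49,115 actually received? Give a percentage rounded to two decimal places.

8.56%

Amount owed after one year: 50,000 × (1 + 0.0653/2)^2 = 50,000 × 1.066366 = $53,318.30.
Effective rate on net proceeds: 53,318.30 / 49,115 − 1 = 0.085581 = 8.56%.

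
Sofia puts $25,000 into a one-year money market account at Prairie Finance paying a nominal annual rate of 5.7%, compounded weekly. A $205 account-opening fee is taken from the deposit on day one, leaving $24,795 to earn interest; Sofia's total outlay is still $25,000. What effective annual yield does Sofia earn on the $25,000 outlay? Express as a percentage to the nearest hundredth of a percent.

4.99%

Value after one year: 24,795 × (1 + 0.057/52)^52 = 24,795 × 1.058623 = $26,248.55.
Effective yield on the $25,000 outlay: 26,248.55 / 25,000 − 1 = 0.049942 = 4.99%.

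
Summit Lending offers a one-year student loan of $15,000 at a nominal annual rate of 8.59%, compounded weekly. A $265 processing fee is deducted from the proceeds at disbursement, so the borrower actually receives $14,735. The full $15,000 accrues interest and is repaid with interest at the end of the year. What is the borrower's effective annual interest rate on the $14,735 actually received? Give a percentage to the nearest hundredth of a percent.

Amount owed after one year: 15,000 × (1 + 0.0859/52)^52 = 15,000 × 1.089620 = $16,344.30.
Effective rate on net proceeds: 16,344.30 / 14,735 − 1 = 0.109216 = 10.92%.

10.92%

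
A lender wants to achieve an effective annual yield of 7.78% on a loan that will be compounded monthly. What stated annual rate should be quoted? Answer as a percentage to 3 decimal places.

7.516%

(1 + r/12)^12 − 1 = 0.0778, so 1 + r/12 = 1.0778^(1/12).
r/12 = 0.006263, so r = 0.075156 = 7.516%.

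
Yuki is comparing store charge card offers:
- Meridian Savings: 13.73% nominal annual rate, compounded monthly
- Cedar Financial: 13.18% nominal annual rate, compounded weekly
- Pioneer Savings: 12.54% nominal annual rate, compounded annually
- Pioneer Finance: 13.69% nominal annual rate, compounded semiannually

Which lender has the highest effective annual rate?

Meridian Savings: (1 + 0.1373/12)^12 − 1 = 14.628%
Cedar Financial: (1 + 0.1318/52)^52 − 1 = 14.069%
Pioneer Savings: compounded annually, EAR = 12.540%
Pioneer Finance: (1 + 0.1369/2)^2 − 1 = 14.159%
The highest effective annual rate is Meridian Savings at 14.628%.

Meridian Savings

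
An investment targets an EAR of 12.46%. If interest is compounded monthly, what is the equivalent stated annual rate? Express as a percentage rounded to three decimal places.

11.800%

(1 + r/12)^12 − 1 = 0.1246, so 1 + r/12 = 1.1246^(1/12).
r/12 = 0.009834, so r = 0.118004 = 11.800%.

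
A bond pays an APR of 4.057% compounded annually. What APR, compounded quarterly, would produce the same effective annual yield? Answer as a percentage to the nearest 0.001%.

Compounded annually, EAR = nominal = 0.040570.
Solve (1 + r/4)^4 = 1.040570: r/4 = 1.040570^(1/4) − 1 = 0.009992, so r = 0.039967 = 3.997%.

3.997%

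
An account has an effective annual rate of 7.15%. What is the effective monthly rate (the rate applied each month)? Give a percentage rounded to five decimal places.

0.57716%

The per-month rate i satisfies (1 + i)^12 = 1 + 0.0715.
i = 1.0715^(1/12) − 1 = 0.0057716 = 0.57716%.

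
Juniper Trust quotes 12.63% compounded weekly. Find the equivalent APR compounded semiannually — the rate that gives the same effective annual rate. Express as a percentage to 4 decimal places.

EAR = (1 + 0.1263/52)^52 − 1 = 0.134449.
Solve (1 + r/2)^2 = 1.134449: r/2 = 1.134449^(1/2) − 1 = 0.065105, so r = 0.130210 = 13.0210%.

13.0210%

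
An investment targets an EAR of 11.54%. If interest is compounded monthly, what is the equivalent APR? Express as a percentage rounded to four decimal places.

10.9712%

(1 + r/12)^12 − 1 = 0.1154, so 1 + r/12 = 1.1154^(1/12).
r/12 = 0.009143, so r = 0.109712 = 10.9712%.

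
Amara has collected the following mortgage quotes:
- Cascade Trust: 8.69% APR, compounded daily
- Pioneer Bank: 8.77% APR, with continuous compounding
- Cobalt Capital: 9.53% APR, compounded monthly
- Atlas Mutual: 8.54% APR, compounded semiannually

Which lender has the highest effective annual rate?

Cobalt Capital

Cascade Trust: (1 + 0.0869/365)^365 − 1 = 9.078%
Pioneer Bank: e^0.0877 − 1 = 9.166%
Cobalt Capital: (1 + 0.0953/12)^12 − 1 = 9.957%
Atlas Mutual: (1 + 0.0854/2)^2 − 1 = 8.722%
The highest effective annual rate is Cobalt Capital at 9.957%.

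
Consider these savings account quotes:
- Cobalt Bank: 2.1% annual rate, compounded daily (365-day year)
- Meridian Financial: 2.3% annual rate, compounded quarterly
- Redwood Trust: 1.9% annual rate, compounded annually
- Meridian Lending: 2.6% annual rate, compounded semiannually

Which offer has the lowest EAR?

Cobalt Bank: (1 + 0.021/365)^365 − 1 = 2.122%
Meridian Financial: (1 + 0.023/4)^4 − 1 = 2.320%
Redwood Trust: compounded annually, EAR = 1.900%
Meridian Lending: (1 + 0.026/2)^2 − 1 = 2.617%
The lowest effective annual rate is Redwood Trust at 1.900%.

Redwood Trust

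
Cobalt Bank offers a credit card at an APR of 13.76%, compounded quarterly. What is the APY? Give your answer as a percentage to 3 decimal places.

14.486%

EAR = (1 + 0.1376/4)^4 − 1.
= 1.144864 − 1 = 14.486%.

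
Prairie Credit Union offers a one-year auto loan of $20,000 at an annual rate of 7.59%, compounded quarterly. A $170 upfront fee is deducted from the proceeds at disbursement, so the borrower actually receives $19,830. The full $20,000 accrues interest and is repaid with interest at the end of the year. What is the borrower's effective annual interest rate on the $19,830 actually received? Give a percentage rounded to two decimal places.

8.73%

Amount owed after one year: 20,000 × (1 + 0.0759/4)^4 = 20,000 × 1.078088 = $21,561.76.
Effective rate on net proceeds: 21,561.76 / 19,830 − 1 = 0.087330 = 8.73%.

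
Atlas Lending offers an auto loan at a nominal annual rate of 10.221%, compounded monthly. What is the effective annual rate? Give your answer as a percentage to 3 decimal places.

10.714%

EAR = (1 + 0.10221/12)^12 − 1.
= 1.107137 − 1 = 10.714%.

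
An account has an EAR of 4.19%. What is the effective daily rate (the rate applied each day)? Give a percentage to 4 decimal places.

The per-day rate i satisfies (1 + i)^365 = 1 + 0.0419.
i = 1.0419^(1/365) − 1 = 0.0001125 = 0.0112%.

0.0112%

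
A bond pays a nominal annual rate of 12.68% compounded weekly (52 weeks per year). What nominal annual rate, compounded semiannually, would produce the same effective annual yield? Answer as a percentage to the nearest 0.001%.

13.074%

EAR = (1 + 0.1268/52)^52 − 1 = 0.135015.
Solve (1 + r/2)^2 = 1.135015: r/2 = 1.135015^(1/2) − 1 = 0.065371, so r = 0.130741 = 13.074%.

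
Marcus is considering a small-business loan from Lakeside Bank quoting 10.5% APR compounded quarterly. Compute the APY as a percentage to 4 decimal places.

EAR = (1 + 0.105/4)^4 − 1.
= 1.109207 − 1 = 10.9207%.

10.9207%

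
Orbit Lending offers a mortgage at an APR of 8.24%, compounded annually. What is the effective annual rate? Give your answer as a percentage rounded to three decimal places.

8.240%

Annual compounding means the effective rate equals the nominal rate: 8.240%.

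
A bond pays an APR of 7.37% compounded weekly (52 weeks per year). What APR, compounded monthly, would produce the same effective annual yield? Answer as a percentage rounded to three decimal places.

EAR = (1 + 0.0737/52)^52 − 1 = 0.076428.
Solve (1 + r/12)^12 = 1.076428: r/12 = 1.076428^(1/12) − 1 = 0.006156, so r = 0.073874 = 7.387%.

7.387%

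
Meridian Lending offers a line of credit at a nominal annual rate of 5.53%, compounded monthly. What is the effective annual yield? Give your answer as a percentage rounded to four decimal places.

5.6723%

EAR = (1 + 0.0553/12)^12 − 1.
= 1.056723 − 1 = 5.6723%.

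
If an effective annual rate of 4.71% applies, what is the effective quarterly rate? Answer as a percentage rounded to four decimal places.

1.1573%

The per-quarter rate i satisfies (1 + i)^4 = 1 + 0.0471.
i = 1.0471^(1/4) − 1 = 0.0115726 = 1.1573%.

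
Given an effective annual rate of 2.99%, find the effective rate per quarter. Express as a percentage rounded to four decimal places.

0.7393%

The per-quarter rate i satisfies (1 + i)^4 = 1 + 0.0299.
i = 1.0299^(1/4) − 1 = 0.0073926 = 0.7393%.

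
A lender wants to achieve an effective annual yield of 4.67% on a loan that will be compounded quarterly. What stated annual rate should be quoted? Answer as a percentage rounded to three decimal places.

4.590%

(1 + r/4)^4 − 1 = 0.0467, so 1 + r/4 = 1.0467^(1/4).
r/4 = 0.011476, so r = 0.045904 = 4.590%.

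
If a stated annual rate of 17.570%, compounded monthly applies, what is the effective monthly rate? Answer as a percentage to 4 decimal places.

With a nominal annual rate compounded monthly, the periodic rate is the nominal rate divided by 12.
i = 0.17570 / 12 = 0.0146417 = 1.4642%.

1.4642%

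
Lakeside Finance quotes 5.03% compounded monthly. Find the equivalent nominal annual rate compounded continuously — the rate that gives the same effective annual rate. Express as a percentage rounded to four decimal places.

5.0195%

EAR = (1 + 0.0503/12)^12 − 1 = 0.051476.
Equivalent continuous rate: r = ln(1 + 0.051476) = 0.050195 = 5.0195%.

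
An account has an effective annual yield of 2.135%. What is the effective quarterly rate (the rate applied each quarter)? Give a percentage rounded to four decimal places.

The per-quarter rate i satisfies (1 + i)^4 = 1 + 0.02135.
i = 1.02135^(1/4) − 1 = 0.0052953 = 0.5295%.

0.5295%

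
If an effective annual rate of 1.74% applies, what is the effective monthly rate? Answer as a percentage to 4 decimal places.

0.1439%

The per-month rate i satisfies (1 + i)^12 = 1 + 0.0174.
i = 1.0174^(1/12) − 1 = 0.0014386 = 0.1439%.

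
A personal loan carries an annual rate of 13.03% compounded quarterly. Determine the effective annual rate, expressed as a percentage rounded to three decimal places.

EAR = (1 + 0.1303/4)^4 − 1.
= (1 + 0.032575)^4 − 1 = 1.136806 − 1 = 13.681%.

13.681%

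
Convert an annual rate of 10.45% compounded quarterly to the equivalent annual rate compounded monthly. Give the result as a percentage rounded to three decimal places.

EAR = (1 + 0.1045/4)^4 − 1 = 0.108667.
Solve (1 + r/12)^12 = 1.108667: r/12 = 1.108667^(1/12) − 1 = 0.008634, so r = 0.103603 = 10.360%.

10.360%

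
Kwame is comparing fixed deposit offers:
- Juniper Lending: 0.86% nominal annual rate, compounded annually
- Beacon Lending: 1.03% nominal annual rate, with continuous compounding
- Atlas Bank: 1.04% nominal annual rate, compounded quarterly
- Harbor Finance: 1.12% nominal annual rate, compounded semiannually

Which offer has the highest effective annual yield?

Juniper Lending: compounded annually, EAR = 0.860%
Beacon Lending: e^0.0103 − 1 = 1.035%
Atlas Bank: (1 + 0.0104/4)^4 − 1 = 1.044%
Harbor Finance: (1 + 0.0112/2)^2 − 1 = 1.123%
The highest effective annual rate is Harbor Finance at 1.123%.

Harbor Finance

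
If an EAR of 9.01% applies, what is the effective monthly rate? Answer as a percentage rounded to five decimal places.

The per-month rate i satisfies (1 + i)^12 = 1 + 0.0901.
i = 1.0901^(1/12) − 1 = 0.0072150 = 0.72150%.

0.72150%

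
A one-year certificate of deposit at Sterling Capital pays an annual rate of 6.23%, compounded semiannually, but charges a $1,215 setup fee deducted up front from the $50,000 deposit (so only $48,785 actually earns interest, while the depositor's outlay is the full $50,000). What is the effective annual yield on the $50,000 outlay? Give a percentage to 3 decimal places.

Value after one year: 48,785 × (1 + 0.0623/2)^2 = 48,785 × 1.063270 = $51,871.64.
Effective yield on the $50,000 outlay: 51,871.64 / 50,000 − 1 = 0.037433 = 3.743%.

3.743%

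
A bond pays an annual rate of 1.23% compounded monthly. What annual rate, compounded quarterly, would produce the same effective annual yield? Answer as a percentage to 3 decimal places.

1.231%

EAR = (1 + 0.0123/12)^12 − 1 = 0.012370.
Solve (1 + r/4)^4 = 1.012370: r/4 = 1.012370^(1/4) − 1 = 0.003078, so r = 0.012313 = 1.231%.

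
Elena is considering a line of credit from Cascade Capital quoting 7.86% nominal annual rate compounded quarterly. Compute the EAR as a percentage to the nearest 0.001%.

EAR = (1 + 0.0786/4)^4 − 1.
= (1 + 0.019650)^4 − 1 = 1.080947 − 1 = 8.095%.

8.095%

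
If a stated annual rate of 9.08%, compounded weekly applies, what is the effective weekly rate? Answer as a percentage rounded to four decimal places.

With a nominal annual rate compounded weekly, the periodic rate is the nominal rate divided by 52.
i = 0.0908 / 52 = 0.0017462 = 0.1746%.

0.1746%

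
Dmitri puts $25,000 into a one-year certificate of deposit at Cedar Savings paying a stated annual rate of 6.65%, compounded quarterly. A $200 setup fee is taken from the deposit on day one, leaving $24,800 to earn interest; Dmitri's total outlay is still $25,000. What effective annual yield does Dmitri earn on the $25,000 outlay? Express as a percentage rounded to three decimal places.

5.963%

Value after one year: 24,800 × (1 + 0.0665/4)^4 = 24,800 × 1.068177 = $26,490.78.
Effective yield on the $25,000 outlay: 26,490.78 / 25,000 − 1 = 0.059631 = 5.963%.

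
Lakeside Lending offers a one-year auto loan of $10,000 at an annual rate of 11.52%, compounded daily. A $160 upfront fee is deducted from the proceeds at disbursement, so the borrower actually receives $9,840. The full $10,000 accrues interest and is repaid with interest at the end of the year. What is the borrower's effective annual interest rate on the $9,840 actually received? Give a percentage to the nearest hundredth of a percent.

14.03%

Amount owed after one year: 10,000 × (1 + 0.1152/365)^365 = 10,000 × 1.122077 = $11,220.77.
Effective rate on net proceeds: 11,220.77 / 9,840 − 1 = 0.140323 = 14.03%.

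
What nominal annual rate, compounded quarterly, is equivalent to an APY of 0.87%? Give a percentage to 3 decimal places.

0.867%

(1 + r/4)^4 − 1 = 0.0087, so 1 + r/4 = 1.0087^(1/4).
r/4 = 0.002168, so r = 0.008672 = 0.867%.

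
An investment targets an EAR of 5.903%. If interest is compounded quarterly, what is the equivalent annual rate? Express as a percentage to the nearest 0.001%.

5.777%

(1 + r/4)^4 − 1 = 0.05903, so 1 + r/4 = 1.05903^(1/4).
r/4 = 0.014442, so r = 0.057767 = 5.777%.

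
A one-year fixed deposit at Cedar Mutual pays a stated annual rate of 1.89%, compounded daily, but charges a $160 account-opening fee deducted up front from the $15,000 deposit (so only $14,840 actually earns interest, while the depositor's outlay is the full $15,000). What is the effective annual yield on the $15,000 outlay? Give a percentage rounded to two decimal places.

Value after one year: 14,840 × (1 + 0.0189/365)^365 = 14,840 × 1.019079 = $15,123.14.
Effective yield on the $15,000 outlay: 15,123.14 / 15,000 − 1 = 0.008209 = 0.82%.

0.82%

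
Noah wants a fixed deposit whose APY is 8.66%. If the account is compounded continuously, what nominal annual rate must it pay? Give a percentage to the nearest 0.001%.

8.305%

Continuous: nominal r satisfies e^r − 1 = 0.0866.
r = ln(1 + 0.0866) = ln(1.0866) = 0.083054 = 8.305%.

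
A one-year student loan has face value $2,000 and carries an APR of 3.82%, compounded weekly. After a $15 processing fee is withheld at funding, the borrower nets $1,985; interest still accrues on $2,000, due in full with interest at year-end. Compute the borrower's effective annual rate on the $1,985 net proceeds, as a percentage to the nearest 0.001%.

Amount owed after one year: 2,000 × (1 + 0.0382/52)^52 = 2,000 × 1.038924 = $2,077.85.
Effective rate on net proceeds: 2,077.85 / 1,985 − 1 = 0.046775 = 4.678%.

4.678%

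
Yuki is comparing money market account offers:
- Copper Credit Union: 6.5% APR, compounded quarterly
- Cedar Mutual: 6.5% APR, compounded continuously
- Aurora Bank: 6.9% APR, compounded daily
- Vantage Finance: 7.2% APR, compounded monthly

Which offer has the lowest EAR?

Copper Credit Union

Copper Credit Union: (1 + 0.065/4)^4 − 1 = 6.660%
Cedar Mutual: e^0.065 − 1 = 6.716%
Aurora Bank: (1 + 0.069/365)^365 − 1 = 7.143%
Vantage Finance: (1 + 0.072/12)^12 − 1 = 7.442%
The lowest effective annual rate is Copper Credit Union at 6.660%.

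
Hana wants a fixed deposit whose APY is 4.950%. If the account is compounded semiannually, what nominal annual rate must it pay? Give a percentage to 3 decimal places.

4.890%

(1 + r/2)^2 − 1 = 0.04950, so 1 + r/2 = 1.04950^(1/2).
r/2 = 0.024451, so r = 0.048902 = 4.890%.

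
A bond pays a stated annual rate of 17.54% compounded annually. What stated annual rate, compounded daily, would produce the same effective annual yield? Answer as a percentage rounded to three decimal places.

Compounded annually, EAR = nominal = 0.175400.
Solve (1 + r/365)^365 = 1.175400: r/365 = 1.175400^(1/365) − 1 = 0.000443, so r = 0.161644 = 16.164%.

16.164%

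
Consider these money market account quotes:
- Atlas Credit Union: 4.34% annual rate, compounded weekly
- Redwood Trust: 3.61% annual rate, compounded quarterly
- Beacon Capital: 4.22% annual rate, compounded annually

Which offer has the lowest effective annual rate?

Atlas Credit Union: (1 + 0.0434/52)^52 − 1 = 4.434%
Redwood Trust: (1 + 0.0361/4)^4 − 1 = 3.659%
Beacon Capital: compounded annually, EAR = 4.220%
The lowest effective annual rate is Redwood Trust at 3.659%.

Redwood Trust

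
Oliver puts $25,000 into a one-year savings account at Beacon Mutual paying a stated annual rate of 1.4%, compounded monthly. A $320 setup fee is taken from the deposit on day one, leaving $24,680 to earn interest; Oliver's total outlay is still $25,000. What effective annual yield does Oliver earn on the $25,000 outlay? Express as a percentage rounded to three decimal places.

0.111%

Value after one year: 24,680 × (1 + 0.014/12)^12 = 24,680 × 1.014090 = $25,027.75.
Effective yield on the $25,000 outlay: 25,027.75 / 25,000 − 1 = 0.001110 = 0.111%.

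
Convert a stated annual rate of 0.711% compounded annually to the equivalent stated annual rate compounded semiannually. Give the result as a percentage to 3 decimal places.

0.710%

Compounded annually, EAR = nominal = 0.007110.
Solve (1 + r/2)^2 = 1.007110: r/2 = 1.007110^(1/2) − 1 = 0.003549, so r = 0.007097 = 0.710%.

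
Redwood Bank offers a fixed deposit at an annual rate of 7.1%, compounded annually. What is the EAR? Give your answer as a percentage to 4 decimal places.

7.1000%

Annual compounding means the effective rate equals the nominal rate: 7.1000%.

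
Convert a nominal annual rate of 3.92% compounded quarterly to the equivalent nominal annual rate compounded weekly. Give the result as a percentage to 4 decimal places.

EAR = (1 + 0.0392/4)^4 − 1 = 0.039780.
Solve (1 + r/52)^52 = 1.039780: r/52 = 1.039780^(1/52) − 1 = 0.000750, so r = 0.039024 = 3.9024%.

3.9024%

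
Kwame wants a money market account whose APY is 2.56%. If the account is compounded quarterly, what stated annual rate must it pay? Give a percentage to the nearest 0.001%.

(1 + r/4)^4 − 1 = 0.0256, so 1 + r/4 = 1.0256^(1/4).
r/4 = 0.006339, so r = 0.025358 = 2.536%.

2.536%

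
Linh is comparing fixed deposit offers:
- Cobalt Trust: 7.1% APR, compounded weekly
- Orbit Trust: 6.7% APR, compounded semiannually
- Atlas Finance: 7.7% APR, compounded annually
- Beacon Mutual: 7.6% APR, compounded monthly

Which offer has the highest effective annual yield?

Cobalt Trust: (1 + 0.071/52)^52 − 1 = 7.353%
Orbit Trust: (1 + 0.067/2)^2 − 1 = 6.812%
Atlas Finance: compounded annually, EAR = 7.700%
Beacon Mutual: (1 + 0.076/12)^12 − 1 = 7.870%
The highest effective annual rate is Beacon Mutual at 7.870%.

Beacon Mutual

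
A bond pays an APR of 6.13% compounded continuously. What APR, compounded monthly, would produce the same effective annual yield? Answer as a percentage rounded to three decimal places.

EAR under continuous compounding: e^0.0613 − 1 = 0.063218.
Solve (1 + r/12)^12 = 1.063218: r/12 = 1.063218^(1/12) − 1 = 0.005121, so r = 0.061457 = 6.146%.

6.146%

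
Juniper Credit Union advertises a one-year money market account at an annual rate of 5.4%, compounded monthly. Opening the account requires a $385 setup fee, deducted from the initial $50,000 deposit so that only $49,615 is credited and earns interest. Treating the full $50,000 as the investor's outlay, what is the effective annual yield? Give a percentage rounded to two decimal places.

4.72%

Value after one year: 49,615 × (1 + 0.054/12)^12 = 49,615 × 1.055357 = $52,361.53.
Effective yield on the $50,000 outlay: 52,361.53 / 50,000 − 1 = 0.047231 = 4.72%.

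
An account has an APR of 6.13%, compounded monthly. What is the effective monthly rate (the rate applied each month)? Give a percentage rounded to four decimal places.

With a nominal annual rate compounded monthly, the periodic rate is the nominal rate divided by 12.
i = 0.0613 / 12 = 0.0051083 = 0.5108%.

0.5108%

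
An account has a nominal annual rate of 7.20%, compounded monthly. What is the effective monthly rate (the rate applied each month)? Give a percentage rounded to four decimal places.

0.6000%

With a nominal annual rate compounded monthly, the periodic rate is the nominal rate divided by 12.
i = 0.0720 / 12 = 0.0060000 = 0.6000%.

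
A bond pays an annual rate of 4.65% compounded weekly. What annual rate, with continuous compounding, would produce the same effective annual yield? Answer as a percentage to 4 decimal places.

4.6479%

EAR = (1 + 0.0465/52)^52 − 1 = 0.047576.
Equivalent continuous rate: r = ln(1 + 0.047576) = 0.046479 = 4.6479%.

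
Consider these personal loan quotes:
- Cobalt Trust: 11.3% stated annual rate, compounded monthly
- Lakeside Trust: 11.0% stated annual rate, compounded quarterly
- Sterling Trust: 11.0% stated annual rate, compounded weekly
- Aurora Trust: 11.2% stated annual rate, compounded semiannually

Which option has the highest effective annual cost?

Cobalt Trust: (1 + 0.113/12)^12 − 1 = 11.904%
Lakeside Trust: (1 + 0.110/4)^4 − 1 = 11.462%
Sterling Trust: (1 + 0.110/52)^52 − 1 = 11.615%
Aurora Trust: (1 + 0.112/2)^2 − 1 = 11.514%
The highest effective annual rate is Cobalt Trust at 11.904%.

Cobalt Trust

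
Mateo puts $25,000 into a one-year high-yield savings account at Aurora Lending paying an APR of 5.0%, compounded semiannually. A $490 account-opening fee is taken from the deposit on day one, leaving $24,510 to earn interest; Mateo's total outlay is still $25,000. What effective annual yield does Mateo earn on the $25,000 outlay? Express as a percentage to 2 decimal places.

Value after one year: 24,510 × (1 + 0.050/2)^2 = 24,510 × 1.050625 = $25,750.82.
Effective yield on the $25,000 outlay: 25,750.82 / 25,000 − 1 = 0.030033 = 3.00%.

3.00%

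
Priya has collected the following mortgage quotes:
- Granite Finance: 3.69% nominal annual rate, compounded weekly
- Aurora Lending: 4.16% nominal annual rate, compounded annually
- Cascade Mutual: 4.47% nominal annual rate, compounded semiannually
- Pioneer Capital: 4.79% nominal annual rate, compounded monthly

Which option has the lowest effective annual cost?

Granite Finance

Granite Finance: (1 + 0.0369/52)^52 − 1 = 3.758%
Aurora Lending: compounded annually, EAR = 4.160%
Cascade Mutual: (1 + 0.0447/2)^2 − 1 = 4.520%
Pioneer Capital: (1 + 0.0479/12)^12 − 1 = 4.897%
The lowest effective annual rate is Granite Finance at 3.758%.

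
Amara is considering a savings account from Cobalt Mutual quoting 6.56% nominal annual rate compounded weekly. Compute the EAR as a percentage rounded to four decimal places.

6.7755%

EAR = (1 + 0.0656/52)^52 − 1.
= (1 + 0.001262)^52 − 1 = 1.067755 − 1 = 6.7755%.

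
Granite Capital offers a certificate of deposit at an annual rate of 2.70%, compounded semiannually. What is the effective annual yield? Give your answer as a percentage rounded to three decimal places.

2.718%

EAR = (1 + 0.0270/2)^2 − 1.
= 1.027182 − 1 = 2.718%.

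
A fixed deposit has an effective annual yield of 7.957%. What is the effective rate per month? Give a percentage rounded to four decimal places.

0.6401%

The per-month rate i satisfies (1 + i)^12 = 1 + 0.07957.
i = 1.07957^(1/12) − 1 = 0.0064006 = 0.6401%.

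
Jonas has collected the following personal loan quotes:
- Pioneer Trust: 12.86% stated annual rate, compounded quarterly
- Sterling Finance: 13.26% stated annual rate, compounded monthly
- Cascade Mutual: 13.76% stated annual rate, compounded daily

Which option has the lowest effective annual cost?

Pioneer Trust: (1 + 0.1286/4)^4 − 1 = 13.494%
Sterling Finance: (1 + 0.1326/12)^12 − 1 = 14.096%
Cascade Mutual: (1 + 0.1376/365)^365 − 1 = 14.749%
The lowest effective annual rate is Pioneer Trust at 13.494%.

Pioneer Trust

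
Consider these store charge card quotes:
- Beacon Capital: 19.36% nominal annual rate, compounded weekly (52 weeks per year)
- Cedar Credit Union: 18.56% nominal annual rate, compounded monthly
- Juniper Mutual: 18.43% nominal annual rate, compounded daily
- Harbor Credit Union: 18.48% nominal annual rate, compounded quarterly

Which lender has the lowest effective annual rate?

Beacon Capital: (1 + 0.1936/52)^52 − 1 = 21.317%
Cedar Credit Union: (1 + 0.1856/12)^12 − 1 = 20.223%
Juniper Mutual: (1 + 0.1843/365)^365 − 1 = 20.232%
Harbor Credit Union: (1 + 0.1848/4)^4 − 1 = 19.801%
The lowest effective annual rate is Harbor Credit Union at 19.801%.

Harbor Credit Union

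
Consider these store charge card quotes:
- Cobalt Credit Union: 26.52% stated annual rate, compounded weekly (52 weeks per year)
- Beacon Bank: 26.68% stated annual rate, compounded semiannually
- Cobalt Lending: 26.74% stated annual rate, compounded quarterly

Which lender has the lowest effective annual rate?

Cobalt Credit Union: (1 + 0.2652/52)^52 − 1 = 30.281%
Beacon Bank: (1 + 0.2668/2)^2 − 1 = 28.460%
Cobalt Lending: (1 + 0.2674/4)^4 − 1 = 29.543%
The lowest effective annual rate is Beacon Bank at 28.460%.

Beacon Bank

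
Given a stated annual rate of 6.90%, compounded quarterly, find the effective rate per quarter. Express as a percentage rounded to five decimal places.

With a nominal annual rate compounded quarterly, the periodic rate is the nominal rate divided by 4.
i = 0.0690 / 4 = 0.0172500 = 1.72500%.

1.72500%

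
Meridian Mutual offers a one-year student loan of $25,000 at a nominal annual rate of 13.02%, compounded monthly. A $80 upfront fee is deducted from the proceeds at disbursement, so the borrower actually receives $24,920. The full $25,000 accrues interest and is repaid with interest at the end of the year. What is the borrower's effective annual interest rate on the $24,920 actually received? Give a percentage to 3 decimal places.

Amount owed after one year: 25,000 × (1 + 0.1302/12)^12 = 25,000 × 1.138258 = $28,456.44.
Effective rate on net proceeds: 28,456.44 / 24,920 − 1 = 0.141912 = 14.191%.

14.191%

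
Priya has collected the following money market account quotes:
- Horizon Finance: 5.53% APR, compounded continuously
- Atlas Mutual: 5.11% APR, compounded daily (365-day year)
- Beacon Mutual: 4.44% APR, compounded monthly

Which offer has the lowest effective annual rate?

Beacon Mutual

Horizon Finance: e^0.0553 − 1 = 5.686%
Atlas Mutual: (1 + 0.0511/365)^365 − 1 = 5.242%
Beacon Mutual: (1 + 0.0444/12)^12 − 1 = 4.531%
The lowest effective annual rate is Beacon Mutual at 4.531%.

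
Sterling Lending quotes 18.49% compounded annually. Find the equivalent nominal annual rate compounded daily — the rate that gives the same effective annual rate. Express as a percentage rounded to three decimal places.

Compounded annually, EAR = nominal = 0.184900.
Solve (1 + r/365)^365 = 1.184900: r/365 = 1.184900^(1/365) − 1 = 0.000465, so r = 0.169698 = 16.970%.

16.970%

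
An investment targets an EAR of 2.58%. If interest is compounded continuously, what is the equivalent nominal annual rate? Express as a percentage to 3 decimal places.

Continuous: nominal r satisfies e^r − 1 = 0.0258.
r = ln(1 + 0.0258) = ln(1.0258) = 0.025473 = 2.547%.

2.547%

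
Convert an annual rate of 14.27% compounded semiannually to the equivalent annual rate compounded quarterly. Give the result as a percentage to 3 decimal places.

14.024%

EAR = (1 + 0.1427/2)^2 − 1 = 0.147791.
Solve (1 + r/4)^4 = 1.147791: r/4 = 1.147791^(1/4) − 1 = 0.035060, so r = 0.140242 = 14.024%.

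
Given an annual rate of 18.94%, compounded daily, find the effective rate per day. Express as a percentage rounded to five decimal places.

0.05189%

With a nominal annual rate compounded daily, the periodic rate is the nominal rate divided by 365.
i = 0.1894 / 365 = 0.0005189 = 0.05189%.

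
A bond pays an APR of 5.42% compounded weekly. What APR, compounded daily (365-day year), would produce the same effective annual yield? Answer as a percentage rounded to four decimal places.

5.4176%

EAR = (1 + 0.0542/52)^52 − 1 = 0.055666.
Solve (1 + r/365)^365 = 1.055666: r/365 = 1.055666^(1/365) − 1 = 0.000148, so r = 0.054176 = 5.4176%.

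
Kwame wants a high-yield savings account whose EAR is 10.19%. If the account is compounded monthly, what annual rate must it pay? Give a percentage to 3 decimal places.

9.743%

(1 + r/12)^12 − 1 = 0.1019, so 1 + r/12 = 1.1019^(1/12).
r/12 = 0.008119, so r = 0.097429 = 9.743%.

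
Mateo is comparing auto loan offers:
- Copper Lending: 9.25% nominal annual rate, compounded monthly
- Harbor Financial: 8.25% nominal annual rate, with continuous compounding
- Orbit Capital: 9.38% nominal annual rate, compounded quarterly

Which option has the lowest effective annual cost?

Harbor Financial

Copper Lending: (1 + 0.0925/12)^12 − 1 = 9.652%
Harbor Financial: e^0.0825 − 1 = 8.600%
Orbit Capital: (1 + 0.0938/4)^4 − 1 = 9.715%
The lowest effective annual rate is Harbor Financial at 8.600%.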